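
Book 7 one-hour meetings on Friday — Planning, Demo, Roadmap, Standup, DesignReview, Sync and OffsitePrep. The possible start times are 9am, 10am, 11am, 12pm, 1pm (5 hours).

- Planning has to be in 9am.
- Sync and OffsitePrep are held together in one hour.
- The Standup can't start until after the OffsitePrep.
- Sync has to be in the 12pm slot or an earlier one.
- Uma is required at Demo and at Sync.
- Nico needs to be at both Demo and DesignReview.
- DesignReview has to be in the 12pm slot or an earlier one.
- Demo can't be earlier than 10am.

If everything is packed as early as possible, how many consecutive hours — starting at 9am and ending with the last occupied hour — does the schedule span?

2 hours

The precedence chain requires at least 2 distinct hours.
2 works (last occupied hour: 10am): for example Planning -> 9am, DesignReview -> 9am, Sync -> 9am, Roadmap -> 9am, Demo -> 10am, OffsitePrep -> 9am, Standup -> 10am.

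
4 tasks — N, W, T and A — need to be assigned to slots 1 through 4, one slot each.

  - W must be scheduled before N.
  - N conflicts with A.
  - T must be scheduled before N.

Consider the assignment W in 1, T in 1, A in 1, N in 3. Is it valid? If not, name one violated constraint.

N conflicts with A — holds.
T must be scheduled before N — holds.
W must be scheduled before N — holds.

Yes, all constraints hold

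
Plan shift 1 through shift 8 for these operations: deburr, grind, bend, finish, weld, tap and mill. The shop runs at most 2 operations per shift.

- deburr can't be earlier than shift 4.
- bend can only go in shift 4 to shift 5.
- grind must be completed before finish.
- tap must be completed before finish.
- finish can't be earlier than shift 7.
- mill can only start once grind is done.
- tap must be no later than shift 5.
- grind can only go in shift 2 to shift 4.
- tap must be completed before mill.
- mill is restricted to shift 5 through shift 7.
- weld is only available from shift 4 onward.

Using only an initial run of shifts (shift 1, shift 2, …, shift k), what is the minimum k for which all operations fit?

The precedence chain requires at least 2 distinct shifts.
With at most 2 per shift and 7 operations, at least 4 shifts are needed.
finish can't be placed before shift 7, so the schedule must run through at least shift 7.
7 works (last occupied shift: shift 7): for example finish in shift 7; tap in shift 1; weld in shift 5; deburr in shift 4; bend in shift 4; grind in shift 2; mill in shift 5.

7 shifts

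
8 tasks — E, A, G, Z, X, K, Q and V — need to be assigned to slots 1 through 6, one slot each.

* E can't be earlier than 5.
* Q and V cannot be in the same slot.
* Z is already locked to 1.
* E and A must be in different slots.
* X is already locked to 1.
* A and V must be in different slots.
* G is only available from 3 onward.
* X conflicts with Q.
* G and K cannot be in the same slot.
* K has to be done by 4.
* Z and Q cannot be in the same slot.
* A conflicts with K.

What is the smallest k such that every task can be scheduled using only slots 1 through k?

E can't be placed before 5, so the schedule must run through at least slot 5.
5 works (last occupied slot: 5): for example E=5; K=1; Z=1; V=1; G=3; Q=2; A=2; X=1.

5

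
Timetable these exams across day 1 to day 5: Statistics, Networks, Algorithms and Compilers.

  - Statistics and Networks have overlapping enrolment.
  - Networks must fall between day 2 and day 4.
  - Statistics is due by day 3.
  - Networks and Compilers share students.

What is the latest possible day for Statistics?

day 3

Statistics's own window allows nothing later than day 3.
Statistics at day 3 is achievable: Statistics=day 3, Algorithms=day 1, Networks=day 2, Compilers=day 1.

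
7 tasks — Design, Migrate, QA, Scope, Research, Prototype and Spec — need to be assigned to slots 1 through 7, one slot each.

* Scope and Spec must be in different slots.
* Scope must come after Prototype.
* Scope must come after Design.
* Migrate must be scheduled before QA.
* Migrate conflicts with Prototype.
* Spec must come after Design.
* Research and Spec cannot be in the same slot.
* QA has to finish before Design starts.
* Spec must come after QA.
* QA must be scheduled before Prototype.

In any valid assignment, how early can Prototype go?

3

Precedence pushes Prototype to at least 3; downstream work caps Prototype at 6.
Prototype at 3 is achievable: Migrate in 1, QA in 2, Design in 3, Spec in 5, Research in 1, Prototype in 3, Scope in 4.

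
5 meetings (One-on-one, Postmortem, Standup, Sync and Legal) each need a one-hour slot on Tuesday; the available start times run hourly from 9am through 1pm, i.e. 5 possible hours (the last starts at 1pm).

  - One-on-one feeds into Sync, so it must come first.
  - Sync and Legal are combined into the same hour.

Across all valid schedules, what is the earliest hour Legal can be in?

10am

Legal must be in the same hour as Sync, which can't be before 10am, so Legal is at least 10am.
Legal at 10am is achievable: Legal in 10am; Standup in 9am; Postmortem in 9am; One-on-one in 9am; Sync in 10am.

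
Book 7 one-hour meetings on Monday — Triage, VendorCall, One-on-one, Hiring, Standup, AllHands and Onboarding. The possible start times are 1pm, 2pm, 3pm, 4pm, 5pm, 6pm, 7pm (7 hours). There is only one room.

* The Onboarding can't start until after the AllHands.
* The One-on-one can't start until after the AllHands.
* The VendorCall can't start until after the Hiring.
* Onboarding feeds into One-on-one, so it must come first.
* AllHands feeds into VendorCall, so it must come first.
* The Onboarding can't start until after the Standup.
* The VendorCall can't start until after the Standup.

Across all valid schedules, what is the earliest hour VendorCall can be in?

4pm

Precedence pushes VendorCall to at least 2pm.
VendorCall at 4pm is achievable: AllHands -> 1pm, Hiring -> 3pm, One-on-one -> 6pm, Onboarding -> 5pm, Standup -> 2pm, VendorCall -> 4pm, Triage -> 7pm.
Nothing earlier works — the capacity limit rule out every hour before 4pm.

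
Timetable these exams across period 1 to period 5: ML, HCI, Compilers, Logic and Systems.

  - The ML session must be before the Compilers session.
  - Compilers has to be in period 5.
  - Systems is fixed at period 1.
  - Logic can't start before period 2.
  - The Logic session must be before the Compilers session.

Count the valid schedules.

60

Splitting on ML: it can be period 1 (15), period 2 (15), period 3 (15), period 4 (15). Listing each branch's schedules as (HCI, Compilers, Logic, Systems) by period number:
ML=period 1: (1,5,2,1) (1,5,3,1) (1,5,4,1) (2,5,2,1) (2,5,3,1) (2,5,4,1) (3,5,2,1) (3,5,3,1) (3,5,4,1) (4,5,2,1) (4,5,3,1) (4,5,4,1) (5,5,2,1) (5,5,3,1) (5,5,4,1) — 15.
ML=period 2: (1,5,2,1) (1,5,3,1) (1,5,4,1) (2,5,2,1) (2,5,3,1) (2,5,4,1) (3,5,2,1) (3,5,3,1) (3,5,4,1) (4,5,2,1) (4,5,3,1) (4,5,4,1) (5,5,2,1) (5,5,3,1) (5,5,4,1) — 15.
ML=period 3: (1,5,2,1) (1,5,3,1) (1,5,4,1) (2,5,2,1) (2,5,3,1) (2,5,4,1) (3,5,2,1) (3,5,3,1) (3,5,4,1) (4,5,2,1) (4,5,3,1) (4,5,4,1) (5,5,2,1) (5,5,3,1) (5,5,4,1) — 15.
ML=period 4: (1,5,2,1) (1,5,3,1) (1,5,4,1) (2,5,2,1) (2,5,3,1) (2,5,4,1) (3,5,2,1) (3,5,3,1) (3,5,4,1) (4,5,2,1) (4,5,3,1) (4,5,4,1) (5,5,2,1) (5,5,3,1) (5,5,4,1) — 15.
Summing: 15 + 15 + 15 + 15 = 60.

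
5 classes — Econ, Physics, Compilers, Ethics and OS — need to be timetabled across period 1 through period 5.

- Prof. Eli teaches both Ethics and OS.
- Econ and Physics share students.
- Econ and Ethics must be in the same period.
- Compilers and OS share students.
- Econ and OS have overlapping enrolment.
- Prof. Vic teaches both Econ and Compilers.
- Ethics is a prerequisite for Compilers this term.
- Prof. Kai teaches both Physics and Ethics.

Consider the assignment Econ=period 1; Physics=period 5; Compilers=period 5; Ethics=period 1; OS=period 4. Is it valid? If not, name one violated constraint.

Prof. Kai teaches both Physics and Ethics — holds.
Prof. Eli teaches both Ethics and OS — holds.
Compilers and OS share students — holds.
Econ and OS have overlapping enrolment — holds.
Prof. Vic teaches both Econ and Compilers — holds.
Econ and Ethics must be in the same period — holds.
Ethics is a prerequisite for Compilers this term — holds.
Econ and Physics share students — holds.

Yes, all constraints hold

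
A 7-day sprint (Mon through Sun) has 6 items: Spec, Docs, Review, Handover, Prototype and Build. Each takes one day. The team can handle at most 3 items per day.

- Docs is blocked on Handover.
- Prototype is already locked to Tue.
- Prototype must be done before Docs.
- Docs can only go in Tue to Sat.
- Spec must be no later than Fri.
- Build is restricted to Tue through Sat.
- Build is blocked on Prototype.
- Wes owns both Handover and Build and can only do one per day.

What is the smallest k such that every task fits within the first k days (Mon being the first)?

3 days

The precedence chain requires at least 2 distinct days.
With at most 3 per day and 6 tasks, at least 2 days are needed.
Propagating the time windows through the other constraints, Docs can't land before Wed — that is day 3 counting from Mon — so the schedule must run through at least 3 days.
3 works (last occupied day: Wed): for example Spec in Mon; Docs in Wed; Prototype in Tue; Build in Wed; Handover in Mon; Review in Mon.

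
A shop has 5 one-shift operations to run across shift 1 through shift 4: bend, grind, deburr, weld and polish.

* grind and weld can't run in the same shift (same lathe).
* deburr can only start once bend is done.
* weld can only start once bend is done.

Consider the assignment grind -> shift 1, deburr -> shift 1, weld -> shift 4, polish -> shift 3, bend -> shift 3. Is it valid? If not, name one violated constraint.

weld can only start once bend is done — holds.
deburr can only start once bend is done — violated.
grind and weld can't run in the same shift (same lathe) — holds.

Invalid. deburr can only start once bend is done.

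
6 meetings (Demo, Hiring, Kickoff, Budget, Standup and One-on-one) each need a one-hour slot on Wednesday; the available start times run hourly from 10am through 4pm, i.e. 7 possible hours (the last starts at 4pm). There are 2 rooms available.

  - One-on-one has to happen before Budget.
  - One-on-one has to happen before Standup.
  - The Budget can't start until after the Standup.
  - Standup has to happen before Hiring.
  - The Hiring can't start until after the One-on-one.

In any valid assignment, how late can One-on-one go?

Downstream work caps One-on-one at 2pm.
One-on-one at 2pm is achievable: Standup -> 3pm; One-on-one -> 2pm; Kickoff -> 10am; Hiring -> 4pm; Budget -> 4pm; Demo -> 10am.

2pm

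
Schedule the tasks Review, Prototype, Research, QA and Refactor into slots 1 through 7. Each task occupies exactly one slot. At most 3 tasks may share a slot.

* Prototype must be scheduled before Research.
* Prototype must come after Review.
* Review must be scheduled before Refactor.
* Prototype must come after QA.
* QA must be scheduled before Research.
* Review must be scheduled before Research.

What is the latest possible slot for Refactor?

7

Precedence pushes Refactor to at least 2.
Refactor at 7 is achievable: Research=3; Review=1; QA=1; Refactor=7; Prototype=2.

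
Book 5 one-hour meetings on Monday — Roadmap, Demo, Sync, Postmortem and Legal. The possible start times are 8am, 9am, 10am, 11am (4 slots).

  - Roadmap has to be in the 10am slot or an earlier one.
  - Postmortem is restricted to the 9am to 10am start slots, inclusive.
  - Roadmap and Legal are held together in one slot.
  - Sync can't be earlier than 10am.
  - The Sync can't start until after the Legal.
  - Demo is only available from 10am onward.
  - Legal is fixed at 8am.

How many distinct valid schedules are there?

Splitting on Demo: it can be 10am (4), 11am (4). Listing each branch's schedules as (Roadmap, Sync, Postmortem, Legal):
Demo=10am: (8am,10am,9am,8am) (8am,10am,10am,8am) (8am,11am,9am,8am) (8am,11am,10am,8am) — 4.
Demo=11am: (8am,10am,9am,8am) (8am,10am,10am,8am) (8am,11am,9am,8am) (8am,11am,10am,8am) — 4.
Summing: 4 + 4 = 8.

8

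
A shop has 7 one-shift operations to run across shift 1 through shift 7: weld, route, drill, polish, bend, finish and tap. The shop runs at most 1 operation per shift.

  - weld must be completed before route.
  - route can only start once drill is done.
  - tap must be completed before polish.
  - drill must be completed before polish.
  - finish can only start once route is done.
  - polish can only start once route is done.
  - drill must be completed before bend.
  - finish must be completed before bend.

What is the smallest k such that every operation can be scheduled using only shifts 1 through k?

The precedence chain requires at least 4 distinct shifts.
With at most 1 per shift and 7 operations, at least 7 shifts are needed.
7 works (last occupied shift: shift 7): for example drill in shift 1, tap in shift 4, finish in shift 6, route in shift 3, bend in shift 7, weld in shift 2, polish in shift 5.

7 shifts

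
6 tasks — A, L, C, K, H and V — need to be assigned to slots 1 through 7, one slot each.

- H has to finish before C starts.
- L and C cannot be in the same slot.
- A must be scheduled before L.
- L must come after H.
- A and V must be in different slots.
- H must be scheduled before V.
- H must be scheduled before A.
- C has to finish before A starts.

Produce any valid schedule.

K=1; H=1; A=3; V=2; C=2; L=4

Checking: H(1) before L(4); H(1) before V(2); A(3) before L(4); C(2) before A(3); H(1) before A(3); H(1) before C(2); L(4) != C(2); A(3) != V(2).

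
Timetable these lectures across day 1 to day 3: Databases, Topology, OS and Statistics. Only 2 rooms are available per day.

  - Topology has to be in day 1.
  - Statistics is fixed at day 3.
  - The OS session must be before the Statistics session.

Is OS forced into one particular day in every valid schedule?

OS can be day 1 (e.g. Statistics in day 3, Topology in day 1, Databases in day 2, OS in day 1) or day 2 (e.g. OS=day 2, Statistics=day 3, Databases=day 1, Topology=day 1).

No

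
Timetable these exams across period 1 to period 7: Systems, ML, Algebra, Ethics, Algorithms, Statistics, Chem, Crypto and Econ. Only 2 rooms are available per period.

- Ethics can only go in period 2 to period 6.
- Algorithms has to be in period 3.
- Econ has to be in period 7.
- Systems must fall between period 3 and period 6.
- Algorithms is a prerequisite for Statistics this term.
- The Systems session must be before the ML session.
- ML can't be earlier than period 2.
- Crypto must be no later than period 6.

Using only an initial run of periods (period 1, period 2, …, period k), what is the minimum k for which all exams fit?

The precedence chain requires at least 2 distinct periods.
With at most 2 per period and 9 exams, at least 5 periods are needed.
Econ can't be placed before period 7, so the schedule must run through at least period 7.
7 works (last occupied period: period 7): for example Statistics in period 4; Crypto in period 1; Systems in period 3; Econ in period 7; Algebra in period 1; Algorithms in period 3; Ethics in period 2; Chem in period 2; ML in period 4.

7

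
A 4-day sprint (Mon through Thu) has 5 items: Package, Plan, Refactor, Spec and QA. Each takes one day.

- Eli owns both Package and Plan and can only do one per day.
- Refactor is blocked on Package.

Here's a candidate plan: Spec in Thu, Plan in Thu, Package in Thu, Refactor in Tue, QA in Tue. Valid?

Refactor is blocked on Package — violated.
Eli owns both Package and Plan and can only do one per day — violated.

Invalid. Refactor is blocked on Package.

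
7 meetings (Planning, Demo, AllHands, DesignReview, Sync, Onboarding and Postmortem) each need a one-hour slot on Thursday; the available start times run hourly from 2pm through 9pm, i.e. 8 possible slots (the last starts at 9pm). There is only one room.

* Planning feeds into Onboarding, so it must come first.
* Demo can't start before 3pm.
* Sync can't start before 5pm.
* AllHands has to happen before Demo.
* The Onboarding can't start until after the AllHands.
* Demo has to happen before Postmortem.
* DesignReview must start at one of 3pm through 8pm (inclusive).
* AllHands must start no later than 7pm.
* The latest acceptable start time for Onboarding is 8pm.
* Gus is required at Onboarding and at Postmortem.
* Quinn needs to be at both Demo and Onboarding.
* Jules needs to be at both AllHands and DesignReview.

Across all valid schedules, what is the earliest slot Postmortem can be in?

4pm

Precedence pushes Postmortem to at least 4pm.
Postmortem at 4pm is achievable: Demo in 3pm, Postmortem in 4pm, DesignReview in 6pm, Onboarding in 8pm, AllHands in 2pm, Sync in 5pm, Planning in 7pm.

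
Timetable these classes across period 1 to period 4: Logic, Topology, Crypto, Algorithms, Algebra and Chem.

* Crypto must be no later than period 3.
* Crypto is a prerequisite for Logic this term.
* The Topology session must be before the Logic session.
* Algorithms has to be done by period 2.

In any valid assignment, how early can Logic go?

period 2

Precedence pushes Logic to at least period 2.
Logic at period 2 is achievable: Topology in period 1, Logic in period 2, Algorithms in period 1, Chem in period 1, Crypto in period 1, Algebra in period 1.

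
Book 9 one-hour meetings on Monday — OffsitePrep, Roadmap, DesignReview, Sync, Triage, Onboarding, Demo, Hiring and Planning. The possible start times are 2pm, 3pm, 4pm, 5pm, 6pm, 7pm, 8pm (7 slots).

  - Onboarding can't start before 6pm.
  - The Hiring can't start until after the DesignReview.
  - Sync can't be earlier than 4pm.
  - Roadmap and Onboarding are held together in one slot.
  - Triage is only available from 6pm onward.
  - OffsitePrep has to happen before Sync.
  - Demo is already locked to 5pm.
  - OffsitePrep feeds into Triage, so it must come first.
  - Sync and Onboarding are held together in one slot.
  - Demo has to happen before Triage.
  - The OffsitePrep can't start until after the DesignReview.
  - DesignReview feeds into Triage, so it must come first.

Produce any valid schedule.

Sync -> 6pm; Roadmap -> 6pm; Demo -> 5pm; DesignReview -> 2pm; Triage -> 6pm; OffsitePrep -> 3pm; Planning -> 2pm; Hiring -> 3pm; Onboarding -> 6pm

Checking: DesignReview(2pm) before OffsitePrep(3pm); OffsitePrep(3pm) before Triage(6pm); DesignReview(2pm) before Triage(6pm); OffsitePrep(3pm) before Sync(6pm); DesignReview(2pm) before Hiring(3pm); Demo(5pm) before Triage(6pm); Roadmap = Onboarding = 6pm; Sync = Onboarding = 6pm; Demo=5pm in [5pm,5pm]; Sync=6pm in [4pm,8pm]; Triage=6pm in [6pm,8pm]; Onboarding=6pm in [6pm,8pm].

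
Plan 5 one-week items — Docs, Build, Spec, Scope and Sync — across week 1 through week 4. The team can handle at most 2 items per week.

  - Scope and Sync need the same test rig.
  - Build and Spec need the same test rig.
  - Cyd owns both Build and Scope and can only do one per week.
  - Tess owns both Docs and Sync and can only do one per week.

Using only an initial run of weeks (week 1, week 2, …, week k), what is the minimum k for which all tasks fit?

3 weeks

With at most 2 per week and 5 tasks, at least 3 weeks are needed.
3 works (last occupied week: week 3): for example Build in week 1; Scope in week 2; Docs in week 1; Sync in week 3; Spec in week 2.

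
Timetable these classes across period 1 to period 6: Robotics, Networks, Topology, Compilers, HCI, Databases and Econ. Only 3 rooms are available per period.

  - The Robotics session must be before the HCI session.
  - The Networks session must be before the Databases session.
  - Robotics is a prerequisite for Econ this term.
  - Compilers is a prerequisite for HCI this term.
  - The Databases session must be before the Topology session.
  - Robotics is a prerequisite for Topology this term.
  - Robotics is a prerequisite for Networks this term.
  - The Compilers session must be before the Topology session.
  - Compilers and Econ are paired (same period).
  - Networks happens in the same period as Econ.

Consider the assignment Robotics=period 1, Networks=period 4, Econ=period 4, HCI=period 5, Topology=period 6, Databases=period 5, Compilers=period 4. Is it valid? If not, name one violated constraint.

Yes

Only 3 rooms are available per period — holds.
Robotics is a prerequisite for Econ this term — holds.
The Networks session must be before the Databases session — holds.
The Databases session must be before the Topology session — holds.
Compilers and Econ are paired (same period) — holds.
Networks happens in the same period as Econ — holds.
The Compilers session must be before the Topology session — holds.
Compilers is a prerequisite for HCI this term — holds.
Robotics is a prerequisite for Topology this term — holds.
Robotics is a prerequisite for Networks this term — holds.
The Robotics session must be before the HCI session — holds.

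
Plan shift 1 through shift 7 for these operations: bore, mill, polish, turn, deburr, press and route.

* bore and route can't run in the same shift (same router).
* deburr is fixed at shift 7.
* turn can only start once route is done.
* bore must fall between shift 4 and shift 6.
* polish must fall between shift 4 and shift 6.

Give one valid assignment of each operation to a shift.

press -> shift 1; turn -> shift 2; route -> shift 1; bore -> shift 4; polish -> shift 4; mill -> shift 1; deburr -> shift 7

Checking: route(shift 1) before turn(shift 2); bore(shift 4) != route(shift 1); deburr=shift 7 in [shift 7,shift 7]; bore=shift 4 in [shift 4,shift 6]; polish=shift 4 in [shift 4,shift 6].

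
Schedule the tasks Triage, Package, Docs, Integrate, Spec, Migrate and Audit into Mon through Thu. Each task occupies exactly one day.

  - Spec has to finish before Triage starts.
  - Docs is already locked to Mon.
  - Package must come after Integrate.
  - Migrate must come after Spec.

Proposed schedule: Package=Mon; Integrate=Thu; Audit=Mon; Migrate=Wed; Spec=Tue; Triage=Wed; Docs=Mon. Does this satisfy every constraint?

No — it violates: Package must come after Integrate

Package must come after Integrate — violated.
Spec has to finish before Triage starts — holds.
Docs is already locked to Mon — holds.
Migrate must come after Spec — holds.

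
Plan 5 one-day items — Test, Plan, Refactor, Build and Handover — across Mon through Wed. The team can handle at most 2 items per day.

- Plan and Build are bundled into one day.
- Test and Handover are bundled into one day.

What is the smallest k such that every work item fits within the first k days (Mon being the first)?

With at most 2 per day and 5 work items, at least 3 days are needed.
3 works (last occupied day: Wed): for example Handover -> Mon; Refactor -> Wed; Build -> Tue; Test -> Mon; Plan -> Tue.

3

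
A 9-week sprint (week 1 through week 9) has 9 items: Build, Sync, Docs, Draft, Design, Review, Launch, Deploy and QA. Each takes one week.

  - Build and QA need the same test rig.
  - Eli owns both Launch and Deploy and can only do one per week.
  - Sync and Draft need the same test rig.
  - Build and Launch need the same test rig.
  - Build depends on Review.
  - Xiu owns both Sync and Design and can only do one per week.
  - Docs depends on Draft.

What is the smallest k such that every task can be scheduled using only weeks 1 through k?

2

The precedence chain requires at least 2 distinct weeks.
2 works (last occupied week: week 2): for example Docs=week 2, Review=week 1, Sync=week 2, Design=week 1, QA=week 1, Build=week 2, Launch=week 1, Draft=week 1, Deploy=week 2.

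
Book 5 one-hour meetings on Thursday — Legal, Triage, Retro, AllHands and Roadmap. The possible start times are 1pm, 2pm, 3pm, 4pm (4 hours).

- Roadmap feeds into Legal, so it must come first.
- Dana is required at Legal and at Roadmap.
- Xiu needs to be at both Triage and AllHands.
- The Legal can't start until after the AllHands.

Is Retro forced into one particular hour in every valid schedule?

Retro can be 1pm (e.g. Retro in 1pm; AllHands in 1pm; Legal in 2pm; Roadmap in 1pm; Triage in 2pm) or 2pm (e.g. Roadmap in 1pm, Triage in 2pm, Legal in 2pm, AllHands in 1pm, Retro in 2pm).

No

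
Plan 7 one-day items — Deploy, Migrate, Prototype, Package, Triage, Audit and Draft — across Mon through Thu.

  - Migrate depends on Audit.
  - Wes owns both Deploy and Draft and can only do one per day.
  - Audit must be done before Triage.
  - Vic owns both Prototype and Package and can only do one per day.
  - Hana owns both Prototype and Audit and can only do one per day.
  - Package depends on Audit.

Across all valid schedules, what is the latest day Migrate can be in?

Thu

Precedence pushes Migrate to at least Tue.
Migrate at Thu is achievable: Migrate=Thu, Package=Tue, Draft=Tue, Triage=Tue, Audit=Mon, Prototype=Wed, Deploy=Mon.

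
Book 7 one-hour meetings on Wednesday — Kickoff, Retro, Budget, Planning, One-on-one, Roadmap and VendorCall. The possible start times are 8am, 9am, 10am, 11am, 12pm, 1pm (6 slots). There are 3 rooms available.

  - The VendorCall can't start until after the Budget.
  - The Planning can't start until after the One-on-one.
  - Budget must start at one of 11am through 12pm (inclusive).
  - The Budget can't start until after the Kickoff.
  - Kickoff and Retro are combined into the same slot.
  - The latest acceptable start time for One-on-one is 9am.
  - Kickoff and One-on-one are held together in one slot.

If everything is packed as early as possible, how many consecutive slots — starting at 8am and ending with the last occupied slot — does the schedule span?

The precedence chain requires at least 3 distinct slots.
With at most 3 per slot and 7 meetings, at least 3 slots are needed.
Propagating the time windows through the other constraints, VendorCall can't land before 12pm — that is slot 5 counting from 8am — so the schedule must run through at least 5 slots.
5 works (last occupied slot: 12pm): for example Roadmap=9am; Planning=9am; Budget=11am; VendorCall=12pm; One-on-one=8am; Kickoff=8am; Retro=8am.

5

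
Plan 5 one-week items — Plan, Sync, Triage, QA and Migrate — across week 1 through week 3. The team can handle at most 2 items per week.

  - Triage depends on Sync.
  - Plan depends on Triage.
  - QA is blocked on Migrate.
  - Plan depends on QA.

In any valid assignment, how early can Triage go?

Precedence pushes Triage to at least week 2; downstream work caps Triage at week 2.
Triage at week 2 is achievable: Sync -> week 1; QA -> week 2; Triage -> week 2; Plan -> week 3; Migrate -> week 1.

week 2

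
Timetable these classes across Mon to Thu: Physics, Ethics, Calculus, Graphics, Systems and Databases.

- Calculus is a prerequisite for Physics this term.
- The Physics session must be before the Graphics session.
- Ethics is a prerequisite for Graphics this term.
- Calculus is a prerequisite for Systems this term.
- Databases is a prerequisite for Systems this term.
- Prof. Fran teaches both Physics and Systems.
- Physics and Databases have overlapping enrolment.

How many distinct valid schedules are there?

30

Splitting on Physics: it can be Tue (15), Wed (15). Listing each branch's schedules as (Ethics, Calculus, Graphics, Systems, Databases):
Physics=Tue: (Mon,Mon,Wed,Wed,Mon) (Mon,Mon,Wed,Thu,Mon) (Mon,Mon,Wed,Thu,Wed) (Mon,Mon,Thu,Wed,Mon) (Mon,Mon,Thu,Thu,Mon) (Mon,Mon,Thu,Thu,Wed) (Tue,Mon,Wed,Wed,Mon) (Tue,Mon,Wed,Thu,Mon) (Tue,Mon,Wed,Thu,Wed) (Tue,Mon,Thu,Wed,Mon) (Tue,Mon,Thu,Thu,Mon) (Tue,Mon,Thu,Thu,Wed) (Wed,Mon,Thu,Wed,Mon) (Wed,Mon,Thu,Thu,Mon) (Wed,Mon,Thu,Thu,Wed) — 15.
Physics=Wed: (Mon,Mon,Thu,Tue,Mon) (Mon,Mon,Thu,Thu,Mon) (Mon,Mon,Thu,Thu,Tue) (Mon,Tue,Thu,Thu,Mon) (Mon,Tue,Thu,Thu,Tue) (Tue,Mon,Thu,Tue,Mon) (Tue,Mon,Thu,Thu,Mon) (Tue,Mon,Thu,Thu,Tue) (Tue,Tue,Thu,Thu,Mon) (Tue,Tue,Thu,Thu,Tue) (Wed,Mon,Thu,Tue,Mon) (Wed,Mon,Thu,Thu,Mon) (Wed,Mon,Thu,Thu,Tue) (Wed,Tue,Thu,Thu,Mon) (Wed,Tue,Thu,Thu,Tue) — 15.
Summing: 15 + 15 = 30.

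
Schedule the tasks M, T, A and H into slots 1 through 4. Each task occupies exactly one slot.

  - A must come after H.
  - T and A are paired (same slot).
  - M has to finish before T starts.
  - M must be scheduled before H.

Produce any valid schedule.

A=3; H=2; T=3; M=1

Checking: M(1) before H(2); H(2) before A(3); M(1) before T(3); T = A = 3.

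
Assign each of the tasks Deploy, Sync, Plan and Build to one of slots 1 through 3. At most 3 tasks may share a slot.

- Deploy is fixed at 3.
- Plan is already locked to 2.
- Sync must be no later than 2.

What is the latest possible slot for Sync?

Sync's own window allows nothing later than 2.
Sync at 2 is achievable: Deploy in 3, Build in 1, Sync in 2, Plan in 2.

2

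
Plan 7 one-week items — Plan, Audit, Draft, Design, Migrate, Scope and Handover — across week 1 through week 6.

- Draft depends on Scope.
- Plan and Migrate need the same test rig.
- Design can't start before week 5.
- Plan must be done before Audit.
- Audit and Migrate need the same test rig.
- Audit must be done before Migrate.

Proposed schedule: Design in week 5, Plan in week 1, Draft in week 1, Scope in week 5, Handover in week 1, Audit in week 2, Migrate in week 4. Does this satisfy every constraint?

Invalid. Draft depends on Scope.

Draft depends on Scope — violated.
Audit and Migrate need the same test rig — holds.
Plan and Migrate need the same test rig — holds.
Plan must be done before Audit — holds.
Design can't start before week 5 — holds.
Audit must be done before Migrate — holds.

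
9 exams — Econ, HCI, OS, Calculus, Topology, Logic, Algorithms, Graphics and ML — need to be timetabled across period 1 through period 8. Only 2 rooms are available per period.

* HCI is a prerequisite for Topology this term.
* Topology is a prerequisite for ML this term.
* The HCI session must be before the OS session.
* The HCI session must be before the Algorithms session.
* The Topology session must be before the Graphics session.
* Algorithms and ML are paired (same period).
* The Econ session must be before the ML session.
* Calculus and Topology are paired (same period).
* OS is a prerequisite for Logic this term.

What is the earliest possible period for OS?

period 2

Precedence pushes OS to at least period 2; downstream work caps OS at period 7.
OS at period 2 is achievable: ML -> period 4, Econ -> period 1, Algorithms -> period 4, Logic -> period 5, Topology -> period 3, HCI -> period 1, Calculus -> period 3, Graphics -> period 5, OS -> period 2.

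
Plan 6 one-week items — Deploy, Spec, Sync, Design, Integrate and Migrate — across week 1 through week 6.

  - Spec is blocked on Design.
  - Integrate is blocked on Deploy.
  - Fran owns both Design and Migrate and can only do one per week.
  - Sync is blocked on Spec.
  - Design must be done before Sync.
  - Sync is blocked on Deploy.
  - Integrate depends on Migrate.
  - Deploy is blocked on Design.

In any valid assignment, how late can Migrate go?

week 5

Downstream work caps Migrate at week 5.
Migrate at week 5 is achievable: Migrate=week 5, Design=week 1, Deploy=week 2, Spec=week 2, Integrate=week 6, Sync=week 3.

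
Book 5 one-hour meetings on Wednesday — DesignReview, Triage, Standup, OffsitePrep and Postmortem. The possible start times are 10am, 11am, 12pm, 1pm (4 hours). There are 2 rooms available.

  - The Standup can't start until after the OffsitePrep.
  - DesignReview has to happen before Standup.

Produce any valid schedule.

Postmortem in 12pm; Triage in 11am; DesignReview in 10am; OffsitePrep in 10am; Standup in 11am

Checking: DesignReview(10am) before Standup(11am); OffsitePrep(10am) before Standup(11am); max 2 per hour (cap 2).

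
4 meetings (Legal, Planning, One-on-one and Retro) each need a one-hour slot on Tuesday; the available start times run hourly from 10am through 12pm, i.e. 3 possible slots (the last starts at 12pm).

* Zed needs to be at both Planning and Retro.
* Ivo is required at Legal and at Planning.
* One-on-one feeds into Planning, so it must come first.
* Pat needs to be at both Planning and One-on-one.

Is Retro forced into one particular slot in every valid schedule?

Retro can be 10am (e.g. Legal -> 10am; Planning -> 11am; One-on-one -> 10am; Retro -> 10am) or 11am (e.g. Legal -> 10am, Retro -> 11am, Planning -> 12pm, One-on-one -> 10am).

No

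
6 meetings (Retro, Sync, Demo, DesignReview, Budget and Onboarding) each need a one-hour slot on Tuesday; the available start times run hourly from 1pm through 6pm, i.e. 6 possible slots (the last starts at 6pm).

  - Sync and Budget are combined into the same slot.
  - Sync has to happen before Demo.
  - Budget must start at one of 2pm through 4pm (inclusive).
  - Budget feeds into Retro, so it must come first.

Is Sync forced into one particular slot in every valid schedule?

Sync can be 2pm (e.g. Retro -> 3pm, Sync -> 2pm, Onboarding -> 1pm, Budget -> 2pm, Demo -> 3pm, DesignReview -> 1pm) or 3pm (e.g. Demo=4pm; DesignReview=1pm; Sync=3pm; Retro=4pm; Budget=3pm; Onboarding=1pm).

No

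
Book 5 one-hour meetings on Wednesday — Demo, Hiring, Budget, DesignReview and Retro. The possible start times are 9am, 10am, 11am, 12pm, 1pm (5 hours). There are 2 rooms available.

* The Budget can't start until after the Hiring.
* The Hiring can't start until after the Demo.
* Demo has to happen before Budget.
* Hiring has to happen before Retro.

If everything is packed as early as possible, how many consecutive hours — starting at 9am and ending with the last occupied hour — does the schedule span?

The precedence chain requires at least 3 distinct hours.
With at most 2 per hour and 5 meetings, at least 3 hours are needed.
3 works (last occupied hour: 11am): for example DesignReview -> 9am; Demo -> 9am; Retro -> 11am; Hiring -> 10am; Budget -> 11am.

3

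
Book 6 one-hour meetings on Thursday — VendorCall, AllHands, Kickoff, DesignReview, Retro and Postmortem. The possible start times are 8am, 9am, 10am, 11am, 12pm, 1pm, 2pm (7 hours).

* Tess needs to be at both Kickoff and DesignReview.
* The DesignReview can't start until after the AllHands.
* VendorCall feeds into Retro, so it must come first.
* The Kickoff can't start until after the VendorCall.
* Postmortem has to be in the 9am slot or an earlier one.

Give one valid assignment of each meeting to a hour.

DesignReview -> 10am, Kickoff -> 9am, AllHands -> 8am, VendorCall -> 8am, Retro -> 9am, Postmortem -> 8am

Checking: VendorCall(8am) before Kickoff(9am); AllHands(8am) before DesignReview(10am); VendorCall(8am) before Retro(9am); Kickoff(9am) != DesignReview(10am); Postmortem=8am in [8am,9am].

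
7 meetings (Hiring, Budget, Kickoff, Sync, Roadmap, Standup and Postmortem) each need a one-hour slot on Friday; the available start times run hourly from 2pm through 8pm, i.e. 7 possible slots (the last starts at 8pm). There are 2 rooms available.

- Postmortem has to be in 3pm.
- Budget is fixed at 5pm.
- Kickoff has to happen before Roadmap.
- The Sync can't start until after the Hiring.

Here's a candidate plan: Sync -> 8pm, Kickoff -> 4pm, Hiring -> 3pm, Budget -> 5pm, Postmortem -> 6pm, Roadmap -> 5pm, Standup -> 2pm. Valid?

No — it violates: Postmortem has to be in 3pm

Kickoff has to happen before Roadmap — holds.
The Sync can't start until after the Hiring — holds.
There are 2 rooms available — holds.
Postmortem has to be in 3pm — violated.
Budget is fixed at 5pm — holds.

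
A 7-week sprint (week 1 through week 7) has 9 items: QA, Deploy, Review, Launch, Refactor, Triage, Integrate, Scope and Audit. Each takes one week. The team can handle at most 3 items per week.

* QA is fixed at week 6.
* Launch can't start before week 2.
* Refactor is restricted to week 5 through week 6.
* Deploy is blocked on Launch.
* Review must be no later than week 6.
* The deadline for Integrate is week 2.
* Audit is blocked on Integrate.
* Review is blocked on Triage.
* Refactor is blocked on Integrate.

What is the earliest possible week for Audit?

week 2

Precedence pushes Audit to at least week 2.
Audit at week 2 is achievable: Triage in week 1, Integrate in week 1, QA in week 6, Audit in week 2, Scope in week 1, Refactor in week 5, Review in week 2, Launch in week 2, Deploy in week 3.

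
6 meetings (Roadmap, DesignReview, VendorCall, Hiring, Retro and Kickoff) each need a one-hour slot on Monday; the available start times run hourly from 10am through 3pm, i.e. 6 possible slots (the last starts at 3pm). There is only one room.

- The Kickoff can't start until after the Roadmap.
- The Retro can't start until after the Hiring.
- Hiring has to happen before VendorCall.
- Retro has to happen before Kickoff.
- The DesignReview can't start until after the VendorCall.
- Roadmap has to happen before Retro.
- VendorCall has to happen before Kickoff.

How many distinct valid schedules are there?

Splitting on Roadmap: it can be 10am (5), 11am (5), 12pm (3), 1pm (1). Listing each branch's schedules as (DesignReview, VendorCall, Hiring, Retro, Kickoff):
Roadmap=10am: (1pm,12pm,11am,2pm,3pm) (2pm,12pm,11am,1pm,3pm) (2pm,1pm,11am,12pm,3pm) (3pm,12pm,11am,1pm,2pm) (3pm,1pm,11am,12pm,2pm) — 5.
Roadmap=11am: (1pm,12pm,10am,2pm,3pm) (2pm,12pm,10am,1pm,3pm) (2pm,1pm,10am,12pm,3pm) (3pm,12pm,10am,1pm,2pm) (3pm,1pm,10am,12pm,2pm) — 5.
Roadmap=12pm: (1pm,11am,10am,2pm,3pm) (2pm,11am,10am,1pm,3pm) (3pm,11am,10am,1pm,2pm) — 3.
Roadmap=1pm: (12pm,11am,10am,2pm,3pm) — 1.
Summing: 5 + 5 + 3 + 1 = 14.

14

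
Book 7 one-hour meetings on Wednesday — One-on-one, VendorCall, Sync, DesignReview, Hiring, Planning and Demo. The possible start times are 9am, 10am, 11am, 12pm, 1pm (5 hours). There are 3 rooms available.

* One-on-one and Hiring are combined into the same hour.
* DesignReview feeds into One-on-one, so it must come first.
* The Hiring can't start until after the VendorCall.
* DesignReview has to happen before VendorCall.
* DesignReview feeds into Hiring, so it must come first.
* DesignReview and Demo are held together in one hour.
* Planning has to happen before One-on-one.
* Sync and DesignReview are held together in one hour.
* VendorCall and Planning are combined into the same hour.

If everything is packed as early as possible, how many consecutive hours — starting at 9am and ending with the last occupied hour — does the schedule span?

3

The precedence chain requires at least 3 distinct hours.
With at most 3 per hour and 7 meetings, at least 3 hours are needed.
3 works (last occupied hour: 11am): for example Planning in 10am; VendorCall in 10am; Demo in 9am; Sync in 9am; One-on-one in 11am; DesignReview in 9am; Hiring in 11am.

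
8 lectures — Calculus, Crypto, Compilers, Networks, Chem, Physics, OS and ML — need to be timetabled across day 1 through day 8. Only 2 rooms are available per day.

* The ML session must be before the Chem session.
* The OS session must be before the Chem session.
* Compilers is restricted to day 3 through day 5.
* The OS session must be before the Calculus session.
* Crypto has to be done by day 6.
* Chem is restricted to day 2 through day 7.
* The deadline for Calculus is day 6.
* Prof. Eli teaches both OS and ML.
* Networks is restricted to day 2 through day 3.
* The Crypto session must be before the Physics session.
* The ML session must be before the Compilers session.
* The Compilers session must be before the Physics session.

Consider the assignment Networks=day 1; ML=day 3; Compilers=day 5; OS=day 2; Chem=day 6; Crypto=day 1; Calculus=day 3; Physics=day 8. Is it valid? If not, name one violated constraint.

No. Networks is restricted to day 2 through day 3 is not satisfied.

Chem is restricted to day 2 through day 7 — holds.
The Crypto session must be before the Physics session — holds.
Only 2 rooms are available per day — holds.
The deadline for Calculus is day 6 — holds.
The ML session must be before the Chem session — holds.
Crypto has to be done by day 6 — holds.
The Compilers session must be before the Physics session — holds.
The ML session must be before the Compilers session — holds.
The OS session must be before the Chem session — holds.
Compilers is restricted to day 3 through day 5 — holds.
Networks is restricted to day 2 through day 3 — violated.
Prof. Eli teaches both OS and ML — holds.
The OS session must be before the Calculus session — holds.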